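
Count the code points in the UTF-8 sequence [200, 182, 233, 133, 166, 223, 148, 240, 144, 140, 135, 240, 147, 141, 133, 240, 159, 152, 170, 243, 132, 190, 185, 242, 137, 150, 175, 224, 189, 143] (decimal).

9

Byte at offset 0: 0xC8 = 11001000 → 2-byte char (#1). Advance 2.
Byte at offset 2: 0xE9 = 11101001 → 3-byte char (#2). Advance 3.
Byte at offset 5: 0xDF = 11011111 → 2-byte char (#3). Advance 2.
Byte at offset 7: 0xF0 = 11110000 → 4-byte char (#4). Advance 4.
Byte at offset 11: 0xF0 = 11110000 → 4-byte char (#5). Advance 4.
Byte at offset 15: 0xF0 = 11110000 → 4-byte char (#6). Advance 4.
Byte at offset 19: 0xF3 = 11110011 → 4-byte char (#7). Advance 4.
Byte at offset 23: 0xF2 = 11110010 → 4-byte char (#8). Advance 4.
Byte at offset 27: 0xE0 = 11100000 → 3-byte char (#9). Advance 3.
Reached end at offset 30 after 9 code points.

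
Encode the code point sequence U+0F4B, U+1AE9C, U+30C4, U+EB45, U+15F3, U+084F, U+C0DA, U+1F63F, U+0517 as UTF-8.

E0 BD 8B F0 9A BA 9C E3 83 84 EE AD 85 E1 97 B3 E0 A1 8F EC 83 9A F0 9F 98 BF D4 97

U+0F4B: 3-byte form → E0 BD 8B.
U+1AE9C: 4-byte form → F0 9A BA 9C.
U+30C4: 3-byte form → E3 83 84.
U+EB45: 3-byte form → EE AD 85.
U+15F3: 3-byte form → E1 97 B3.
U+084F: 3-byte form → E0 A1 8F.
U+C0DA: 3-byte form → EC 83 9A.
U+1F63F: 4-byte form → F0 9F 98 BF.
U+0517: 2-byte form → D4 97.
Concatenated (28 bytes): E0 BD 8B F0 9A BA 9C E3 83 84 EE AD 85 E1 97 B3 E0 A1 8F EC 83 9A F0 9F 98 BF D4 97.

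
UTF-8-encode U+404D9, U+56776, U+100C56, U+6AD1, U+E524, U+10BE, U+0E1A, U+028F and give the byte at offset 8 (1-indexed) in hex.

0xB6

1-indexed offset 8 is 0-indexed offset 7.
U+404D9 → 4-byte form F1 80 93 99 at offsets 0–3.
U+56776 → 4-byte form F1 96 9D B6 at offsets 4–7.
Offset 7 falls in char 2's range; it's byte 4 of F1 96 9D B6 = 0xB6.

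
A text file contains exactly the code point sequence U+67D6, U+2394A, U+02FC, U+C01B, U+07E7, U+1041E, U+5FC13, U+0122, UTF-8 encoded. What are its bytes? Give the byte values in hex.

E6 9F 96 F0 A3 A5 8A CB BC EC 80 9B DF A7 F0 90 90 9E F1 9F B0 93 C4 A2

U+67D6: 3-byte form → E6 9F 96.
U+2394A: 4-byte form → F0 A3 A5 8A.
U+02FC: 2-byte form → CB BC.
U+C01B: 3-byte form → EC 80 9B.
U+07E7: 2-byte form → DF A7.
U+1041E: 4-byte form → F0 90 90 9E.
U+5FC13: 4-byte form → F1 9F B0 93.
U+0122: 2-byte form → C4 A2.
Concatenated (24 bytes): E6 9F 96 F0 A3 A5 8A CB BC EC 80 9B DF A7 F0 90 90 9E F1 9F B0 93 C4 A2.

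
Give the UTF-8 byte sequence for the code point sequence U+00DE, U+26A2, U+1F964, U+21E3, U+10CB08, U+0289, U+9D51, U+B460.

C3 9E E2 9A A2 F0 9F A5 A4 E2 87 A3 F4 8C AC 88 CA 89 E9 B5 91 EB 91 A0

U+00DE: 2-byte form → C3 9E.
U+26A2: 3-byte form → E2 9A A2.
U+1F964: 4-byte form → F0 9F A5 A4.
U+21E3: 3-byte form → E2 87 A3.
U+10CB08: 4-byte form → F4 8C AC 88.
U+0289: 2-byte form → CA 89.
U+9D51: 3-byte form → E9 B5 91.
U+B460: 3-byte form → EB 91 A0.
Concatenated (24 bytes): C3 9E E2 9A A2 F0 9F A5 A4 E2 87 A3 F4 8C AC 88 CA 89 E9 B5 91 EB 91 A0.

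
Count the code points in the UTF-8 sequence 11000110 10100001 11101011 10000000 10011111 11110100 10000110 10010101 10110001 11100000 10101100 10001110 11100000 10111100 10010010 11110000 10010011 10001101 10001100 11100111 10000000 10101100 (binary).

Byte at offset 0: 0xC6 = 11000110 → 2-byte char (#1). Advance 2.
Byte at offset 2: 0xEB = 11101011 → 3-byte char (#2). Advance 3.
Byte at offset 5: 0xF4 = 11110100 → 4-byte char (#3). Advance 4.
Byte at offset 9: 0xE0 = 11100000 → 3-byte char (#4). Advance 3.
Byte at offset 12: 0xE0 = 11100000 → 3-byte char (#5). Advance 3.
Byte at offset 15: 0xF0 = 11110000 → 4-byte char (#6). Advance 4.
Byte at offset 19: 0xE7 = 11100111 → 3-byte char (#7). Advance 3.
Reached end at offset 22 after 7 code points.

7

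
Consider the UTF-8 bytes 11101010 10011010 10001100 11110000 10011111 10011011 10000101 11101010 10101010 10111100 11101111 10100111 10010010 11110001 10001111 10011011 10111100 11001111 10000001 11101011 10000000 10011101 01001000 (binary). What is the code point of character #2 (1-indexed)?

U+1F6C5

Offset 0: leading byte 0xEA = 11101010 → 3-byte char #1 = EA 9A 8C.
Offset 3: leading byte 0xF0 = 11110000 → 4-byte char #2 = F0 9F 9B 85.
Leading byte 0xF0 = 11110000 matches 11110xxx → 4-byte sequence.
Byte 1: 0xF0 = 11110000, payload 000 (3 bits).
Byte 2: 0x9F = 10011111 (10xxxxxx ✓), payload 011111.
Byte 3: 0x9B = 10011011 (10xxxxxx ✓), payload 011011.
Byte 4: 0x85 = 10000101 (10xxxxxx ✓), payload 000101.
Concatenate: 000011111011011000101 = 0x1F6C5 (21 bits → U+1F6C5).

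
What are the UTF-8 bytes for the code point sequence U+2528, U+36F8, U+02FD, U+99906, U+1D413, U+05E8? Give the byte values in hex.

E2 94 A8 E3 9B B8 CB BD F2 99 A4 86 F0 9D 90 93 D7 A8

U+2528: 3-byte form → E2 94 A8.
U+36F8: 3-byte form → E3 9B B8.
U+02FD: 2-byte form → CB BD.
U+99906: 4-byte form → F2 99 A4 86.
U+1D413: 4-byte form → F0 9D 90 93.
U+05E8: 2-byte form → D7 A8.
Concatenated (18 bytes): E2 94 A8 E3 9B B8 CB BD F2 99 A4 86 F0 9D 90 93 D7 A8.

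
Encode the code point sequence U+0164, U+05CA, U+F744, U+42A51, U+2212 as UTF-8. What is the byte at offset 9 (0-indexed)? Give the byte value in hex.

0xA9

U+0164 → 2-byte form C5 A4 at offsets 0–1.
U+05CA → 2-byte form D7 8A at offsets 2–3.
U+F744 → 3-byte form EF 9D 84 at offsets 4–6.
U+42A51 → 4-byte form F1 82 A9 91 at offsets 7–10.
Offset 9 falls in char 4's range; it's byte 3 of F1 82 A9 91 = 0xA9.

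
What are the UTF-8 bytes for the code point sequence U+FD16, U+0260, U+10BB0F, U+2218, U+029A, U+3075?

U+FD16: 3-byte form → EF B4 96.
U+0260: 2-byte form → C9 A0.
U+10BB0F: 4-byte form → F4 8B AC 8F.
U+2218: 3-byte form → E2 88 98.
U+029A: 2-byte form → CA 9A.
U+3075: 3-byte form → E3 81 B5.
Concatenated (17 bytes): EF B4 96 C9 A0 F4 8B AC 8F E2 88 98 CA 9A E3 81 B5.

EF B4 96 C9 A0 F4 8B AC 8F E2 88 98 CA 9A E3 81 B5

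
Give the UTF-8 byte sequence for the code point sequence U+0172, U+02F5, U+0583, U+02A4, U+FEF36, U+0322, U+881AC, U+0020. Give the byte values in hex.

U+0172: 2-byte form → C5 B2.
U+02F5: 2-byte form → CB B5.
U+0583: 2-byte form → D6 83.
U+02A4: 2-byte form → CA A4.
U+FEF36: 4-byte form → F3 BE BC B6.
U+0322: 2-byte form → CC A2.
U+881AC: 4-byte form → F2 88 86 AC.
U+0020: 1-byte form → 20.
Concatenated (19 bytes): C5 B2 CB B5 D6 83 CA A4 F3 BE BC B6 CC A2 F2 88 86 AC 20.

C5 B2 CB B5 D6 83 CA A4 F3 BE BC B6 CC A2 F2 88 86 AC 20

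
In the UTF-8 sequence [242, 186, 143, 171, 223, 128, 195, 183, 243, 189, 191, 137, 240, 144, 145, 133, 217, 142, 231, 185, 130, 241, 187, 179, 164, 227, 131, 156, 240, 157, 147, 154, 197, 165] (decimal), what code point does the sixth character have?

Offset 0: leading byte 0xF2 = 11110010 → 4-byte char #1 = F2 BA 8F AB.
Offset 4: leading byte 0xDF = 11011111 → 2-byte char #2 = DF 80.
Offset 6: leading byte 0xC3 = 11000011 → 2-byte char #3 = C3 B7.
Offset 8: leading byte 0xF3 = 11110011 → 4-byte char #4 = F3 BD BF 89.
Offset 12: leading byte 0xF0 = 11110000 → 4-byte char #5 = F0 90 91 85.
Offset 16: leading byte 0xD9 = 11011001 → 2-byte char #6 = D9 8E.
Leading byte 0xD9 = 11011001 matches 110xxxxx → 2-byte sequence.
Byte 1: 0xD9 = 11011001, payload 11001 (5 bits).
Byte 2: 0x8E = 10001110 (10xxxxxx ✓), payload 001110.
Concatenate: 11001001110 = 0x64E (11 bits → U+064E).

U+064E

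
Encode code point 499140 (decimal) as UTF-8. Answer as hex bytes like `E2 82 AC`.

F1 B9 B7 84

U+79DC4 = 0x79DC4 = 499140 decimal. In range U+10000–U+10FFFF → 4-byte form: 11110xxx 10xxxxxx 10xxxxxx 10xxxxxx.
Binary (21 bits): 001111001110111000100.
Split 3+6+6+6: 001 | 111001 | 110111 | 000100.
Byte 1: 11110001 = 0xF1.
Byte 2: 10111001 = 0xB9.
Byte 3: 10110111 = 0xB7.
Byte 4: 10000100 = 0x84.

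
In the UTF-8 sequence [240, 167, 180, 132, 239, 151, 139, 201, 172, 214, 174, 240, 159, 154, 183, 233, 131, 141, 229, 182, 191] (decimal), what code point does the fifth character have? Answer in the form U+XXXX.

Offset 0: leading byte 0xF0 = 11110000 → 4-byte char #1 = F0 A7 B4 84.
Offset 4: leading byte 0xEF = 11101111 → 3-byte char #2 = EF 97 8B.
Offset 7: leading byte 0xC9 = 11001001 → 2-byte char #3 = C9 AC.
Offset 9: leading byte 0xD6 = 11010110 → 2-byte char #4 = D6 AE.
Offset 11: leading byte 0xF0 = 11110000 → 4-byte char #5 = F0 9F 9A B7.
Leading byte 0xF0 = 11110000 matches 11110xxx → 4-byte sequence.
Byte 1: 0xF0 = 11110000, payload 000 (3 bits).
Byte 2: 0x9F = 10011111 (10xxxxxx ✓), payload 011111.
Byte 3: 0x9A = 10011010 (10xxxxxx ✓), payload 011010.
Byte 4: 0xB7 = 10110111 (10xxxxxx ✓), payload 110111.
Concatenate: 000011111011010110111 = 0x1F6B7 (21 bits → U+1F6B7).

U+1F6B7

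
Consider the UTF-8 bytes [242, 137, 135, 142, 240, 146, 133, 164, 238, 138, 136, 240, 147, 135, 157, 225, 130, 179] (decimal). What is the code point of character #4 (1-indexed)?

U+131DD

Offset 0: leading byte 0xF2 = 11110010 → 4-byte char #1 = F2 89 87 8E.
Offset 4: leading byte 0xF0 = 11110000 → 4-byte char #2 = F0 92 85 A4.
Offset 8: leading byte 0xEE = 11101110 → 3-byte char #3 = EE 8A 88.
Offset 11: leading byte 0xF0 = 11110000 → 4-byte char #4 = F0 93 87 9D.
Leading byte 0xF0 = 11110000 matches 11110xxx → 4-byte sequence.
Byte 1: 0xF0 = 11110000, payload 000 (3 bits).
Byte 2: 0x93 = 10010011 (10xxxxxx ✓), payload 010011.
Byte 3: 0x87 = 10000111 (10xxxxxx ✓), payload 000111.
Byte 4: 0x9D = 10011101 (10xxxxxx ✓), payload 011101.
Concatenate: 000010011000111011101 = 0x131DD (21 bits → U+131DD).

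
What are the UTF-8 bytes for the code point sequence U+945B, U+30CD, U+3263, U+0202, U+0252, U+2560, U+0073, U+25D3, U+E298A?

U+945B: 3-byte form → E9 91 9B.
U+30CD: 3-byte form → E3 83 8D.
U+3263: 3-byte form → E3 89 A3.
U+0202: 2-byte form → C8 82.
U+0252: 2-byte form → C9 92.
U+2560: 3-byte form → E2 95 A0.
U+0073: 1-byte form → 73.
U+25D3: 3-byte form → E2 97 93.
U+E298A: 4-byte form → F3 A2 A6 8A.
Concatenated (24 bytes): E9 91 9B E3 83 8D E3 89 A3 C8 82 C9 92 E2 95 A0 73 E2 97 93 F3 A2 A6 8A.

E9 91 9B E3 83 8D E3 89 A3 C8 82 C9 92 E2 95 A0 73 E2 97 93 F3 A2 A6 8A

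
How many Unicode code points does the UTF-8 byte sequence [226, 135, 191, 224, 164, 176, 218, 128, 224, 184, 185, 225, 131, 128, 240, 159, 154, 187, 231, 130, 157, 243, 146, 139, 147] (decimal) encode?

Byte at offset 0: 0xE2 = 11100010 → 3-byte char (#1). Advance 3.
Byte at offset 3: 0xE0 = 11100000 → 3-byte char (#2). Advance 3.
Byte at offset 6: 0xDA = 11011010 → 2-byte char (#3). Advance 2.
Byte at offset 8: 0xE0 = 11100000 → 3-byte char (#4). Advance 3.
Byte at offset 11: 0xE1 = 11100001 → 3-byte char (#5). Advance 3.
Byte at offset 14: 0xF0 = 11110000 → 4-byte char (#6). Advance 4.
Byte at offset 18: 0xE7 = 11100111 → 3-byte char (#7). Advance 3.
Byte at offset 21: 0xF3 = 11110011 → 4-byte char (#8). Advance 4.
Reached end at offset 25 after 8 code points.

8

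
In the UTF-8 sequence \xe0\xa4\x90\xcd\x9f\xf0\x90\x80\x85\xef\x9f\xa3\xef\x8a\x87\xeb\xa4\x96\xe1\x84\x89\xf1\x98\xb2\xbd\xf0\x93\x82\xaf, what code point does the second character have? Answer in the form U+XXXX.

Offset 0: leading byte 0xE0 = 11100000 → 3-byte char #1 = E0 A4 90.
Offset 3: leading byte 0xCD = 11001101 → 2-byte char #2 = CD 9F.
Leading byte 0xCD = 11001101 matches 110xxxxx → 2-byte sequence.
Byte 1: 0xCD = 11001101, payload 01101 (5 bits).
Byte 2: 0x9F = 10011111 (10xxxxxx ✓), payload 011111.
Concatenate: 01101011111 = 0x35F (11 bits → U+035F).

U+035F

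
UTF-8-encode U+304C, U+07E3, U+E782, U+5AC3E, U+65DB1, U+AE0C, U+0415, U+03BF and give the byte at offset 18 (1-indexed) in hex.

1-indexed offset 18 is 0-indexed offset 17.
U+304C → 3-byte form E3 81 8C at offsets 0–2.
U+07E3 → 2-byte form DF A3 at offsets 3–4.
U+E782 → 3-byte form EE 9E 82 at offsets 5–7.
U+5AC3E → 4-byte form F1 9A B0 BE at offsets 8–11.
U+65DB1 → 4-byte form F1 A5 B6 B1 at offsets 12–15.
U+AE0C → 3-byte form EA B8 8C at offsets 16–18.
Offset 17 falls in char 6's range; it's byte 2 of EA B8 8C = 0xB8.

0xB8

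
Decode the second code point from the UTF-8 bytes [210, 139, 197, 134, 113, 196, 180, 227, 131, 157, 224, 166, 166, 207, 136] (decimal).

U+0146

Offset 0: leading byte 0xD2 = 11010010 → 2-byte char #1 = D2 8B.
Offset 2: leading byte 0xC5 = 11000101 → 2-byte char #2 = C5 86.
Leading byte 0xC5 = 11000101 matches 110xxxxx → 2-byte sequence.
Byte 1: 0xC5 = 11000101, payload 00101 (5 bits).
Byte 2: 0x86 = 10000110 (10xxxxxx ✓), payload 000110.
Concatenate: 00101000110 = 0x146 (11 bits → U+0146).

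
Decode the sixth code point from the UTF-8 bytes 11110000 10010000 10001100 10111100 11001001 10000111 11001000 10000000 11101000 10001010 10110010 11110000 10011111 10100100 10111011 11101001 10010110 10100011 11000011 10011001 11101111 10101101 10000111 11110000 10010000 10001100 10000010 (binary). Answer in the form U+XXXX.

Offset 0: leading byte 0xF0 = 11110000 → 4-byte char #1 = F0 90 8C BC.
Offset 4: leading byte 0xC9 = 11001001 → 2-byte char #2 = C9 87.
Offset 6: leading byte 0xC8 = 11001000 → 2-byte char #3 = C8 80.
Offset 8: leading byte 0xE8 = 11101000 → 3-byte char #4 = E8 8A B2.
Offset 11: leading byte 0xF0 = 11110000 → 4-byte char #5 = F0 9F A4 BB.
Offset 15: leading byte 0xE9 = 11101001 → 3-byte char #6 = E9 96 A3.
Leading byte 0xE9 = 11101001 matches 1110xxxx → 3-byte sequence.
Byte 1: 0xE9 = 11101001, payload 1001 (4 bits).
Byte 2: 0x96 = 10010110 (10xxxxxx ✓), payload 010110.
Byte 3: 0xA3 = 10100011 (10xxxxxx ✓), payload 100011.
Concatenate: 1001010110100011 = 0x95A3 (16 bits → U+95A3).

U+95A3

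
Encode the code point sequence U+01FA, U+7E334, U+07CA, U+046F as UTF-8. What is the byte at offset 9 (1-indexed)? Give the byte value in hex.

1-indexed offset 9 is 0-indexed offset 8.
U+01FA → 2-byte form C7 BA at offsets 0–1.
U+7E334 → 4-byte form F1 BE 8C B4 at offsets 2–5.
U+07CA → 2-byte form DF 8A at offsets 6–7.
U+046F → 2-byte form D1 AF at offsets 8–9.
Offset 8 falls in char 4's range; it's byte 1 of D1 AF = 0xD1.

0xD1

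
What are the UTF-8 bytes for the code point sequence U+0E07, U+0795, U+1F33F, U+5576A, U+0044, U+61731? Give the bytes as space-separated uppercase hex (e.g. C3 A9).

U+0E07: 3-byte form → E0 B8 87.
U+0795: 2-byte form → DE 95.
U+1F33F: 4-byte form → F0 9F 8C BF.
U+5576A: 4-byte form → F1 95 9D AA.
U+0044: 1-byte form → 44.
U+61731: 4-byte form → F1 A1 9C B1.
Concatenated (18 bytes): E0 B8 87 DE 95 F0 9F 8C BF F1 95 9D AA 44 F1 A1 9C B1.

E0 B8 87 DE 95 F0 9F 8C BF F1 95 9D AA 44 F1 A1 9C B1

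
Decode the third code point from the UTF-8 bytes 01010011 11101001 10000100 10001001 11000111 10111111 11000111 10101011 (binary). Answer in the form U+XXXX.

Offset 0: leading byte 0x53 = 01010011 → 1-byte char #1 = 53.
Offset 1: leading byte 0xE9 = 11101001 → 3-byte char #2 = E9 84 89.
Offset 4: leading byte 0xC7 = 11000111 → 2-byte char #3 = C7 BF.
Leading byte 0xC7 = 11000111 matches 110xxxxx → 2-byte sequence.
Byte 1: 0xC7 = 11000111, payload 00111 (5 bits).
Byte 2: 0xBF = 10111111 (10xxxxxx ✓), payload 111111.
Concatenate: 00111111111 = 0x1FF (11 bits → U+01FF).

U+01FF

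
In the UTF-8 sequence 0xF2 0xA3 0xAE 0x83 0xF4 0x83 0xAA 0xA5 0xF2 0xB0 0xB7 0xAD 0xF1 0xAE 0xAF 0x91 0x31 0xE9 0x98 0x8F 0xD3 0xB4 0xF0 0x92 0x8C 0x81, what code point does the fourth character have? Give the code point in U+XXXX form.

U+6EBD1

Offset 0: leading byte 0xF2 = 11110010 → 4-byte char #1 = F2 A3 AE 83.
Offset 4: leading byte 0xF4 = 11110100 → 4-byte char #2 = F4 83 AA A5.
Offset 8: leading byte 0xF2 = 11110010 → 4-byte char #3 = F2 B0 B7 AD.
Offset 12: leading byte 0xF1 = 11110001 → 4-byte char #4 = F1 AE AF 91.
Leading byte 0xF1 = 11110001 matches 11110xxx → 4-byte sequence.
Byte 1: 0xF1 = 11110001, payload 001 (3 bits).
Byte 2: 0xAE = 10101110 (10xxxxxx ✓), payload 101110.
Byte 3: 0xAF = 10101111 (10xxxxxx ✓), payload 101111.
Byte 4: 0x91 = 10010001 (10xxxxxx ✓), payload 010001.
Concatenate: 001101110101111010001 = 0x6EBD1 (21 bits → U+6EBD1).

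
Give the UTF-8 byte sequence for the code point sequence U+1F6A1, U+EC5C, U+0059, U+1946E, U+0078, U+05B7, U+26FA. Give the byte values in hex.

F0 9F 9A A1 EE B1 9C 59 F0 99 91 AE 78 D6 B7 E2 9B BA

U+1F6A1: 4-byte form → F0 9F 9A A1.
U+EC5C: 3-byte form → EE B1 9C.
U+0059: 1-byte form → 59.
U+1946E: 4-byte form → F0 99 91 AE.
U+0078: 1-byte form → 78.
U+05B7: 2-byte form → D6 B7.
U+26FA: 3-byte form → E2 9B BA.
Concatenated (18 bytes): F0 9F 9A A1 EE B1 9C 59 F0 99 91 AE 78 D6 B7 E2 9B BA.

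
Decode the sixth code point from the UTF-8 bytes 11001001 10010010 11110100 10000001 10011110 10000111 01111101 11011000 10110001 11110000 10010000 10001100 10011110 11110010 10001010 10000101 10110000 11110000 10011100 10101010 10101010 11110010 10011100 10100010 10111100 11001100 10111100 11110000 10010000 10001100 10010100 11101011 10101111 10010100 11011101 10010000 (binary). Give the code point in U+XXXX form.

Offset 0: leading byte 0xC9 = 11001001 → 2-byte char #1 = C9 92.
Offset 2: leading byte 0xF4 = 11110100 → 4-byte char #2 = F4 81 9E 87.
Offset 6: leading byte 0x7D = 01111101 → 1-byte char #3 = 7D.
Offset 7: leading byte 0xD8 = 11011000 → 2-byte char #4 = D8 B1.
Offset 9: leading byte 0xF0 = 11110000 → 4-byte char #5 = F0 90 8C 9E.
Offset 13: leading byte 0xF2 = 11110010 → 4-byte char #6 = F2 8A 85 B0.
Leading byte 0xF2 = 11110010 matches 11110xxx → 4-byte sequence.
Byte 1: 0xF2 = 11110010, payload 010 (3 bits).
Byte 2: 0x8A = 10001010 (10xxxxxx ✓), payload 001010.
Byte 3: 0x85 = 10000101 (10xxxxxx ✓), payload 000101.
Byte 4: 0xB0 = 10110000 (10xxxxxx ✓), payload 110000.
Concatenate: 010001010000101110000 = 0x8A170 (21 bits → U+8A170).

U+8A170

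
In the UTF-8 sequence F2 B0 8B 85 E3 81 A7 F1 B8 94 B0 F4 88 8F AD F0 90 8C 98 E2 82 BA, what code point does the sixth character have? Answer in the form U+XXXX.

Offset 0: leading byte 0xF2 = 11110010 → 4-byte char #1 = F2 B0 8B 85.
Offset 4: leading byte 0xE3 = 11100011 → 3-byte char #2 = E3 81 A7.
Offset 7: leading byte 0xF1 = 11110001 → 4-byte char #3 = F1 B8 94 B0.
Offset 11: leading byte 0xF4 = 11110100 → 4-byte char #4 = F4 88 8F AD.
Offset 15: leading byte 0xF0 = 11110000 → 4-byte char #5 = F0 90 8C 98.
Offset 19: leading byte 0xE2 = 11100010 → 3-byte char #6 = E2 82 BA.
Leading byte 0xE2 = 11100010 matches 1110xxxx → 3-byte sequence.
Byte 1: 0xE2 = 11100010, payload 0010 (4 bits).
Byte 2: 0x82 = 10000010 (10xxxxxx ✓), payload 000010.
Byte 3: 0xBA = 10111010 (10xxxxxx ✓), payload 111010.
Concatenate: 0010000010111010 = 0x20BA (16 bits → U+20BA).

U+20BA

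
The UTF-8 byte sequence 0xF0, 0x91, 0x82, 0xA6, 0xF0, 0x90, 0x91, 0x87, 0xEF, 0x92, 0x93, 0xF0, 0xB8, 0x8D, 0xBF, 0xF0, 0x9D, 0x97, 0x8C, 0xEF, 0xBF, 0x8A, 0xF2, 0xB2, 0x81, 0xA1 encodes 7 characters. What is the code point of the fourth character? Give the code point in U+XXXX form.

Offset 0: leading byte 0xF0 = 11110000 → 4-byte char #1 = F0 91 82 A6.
Offset 4: leading byte 0xF0 = 11110000 → 4-byte char #2 = F0 90 91 87.
Offset 8: leading byte 0xEF = 11101111 → 3-byte char #3 = EF 92 93.
Offset 11: leading byte 0xF0 = 11110000 → 4-byte char #4 = F0 B8 8D BF.
Leading byte 0xF0 = 11110000 matches 11110xxx → 4-byte sequence.
Byte 1: 0xF0 = 11110000, payload 000 (3 bits).
Byte 2: 0xB8 = 10111000 (10xxxxxx ✓), payload 111000.
Byte 3: 0x8D = 10001101 (10xxxxxx ✓), payload 001101.
Byte 4: 0xBF = 10111111 (10xxxxxx ✓), payload 111111.
Concatenate: 000111000001101111111 = 0x3837F (21 bits → U+3837F).

U+3837F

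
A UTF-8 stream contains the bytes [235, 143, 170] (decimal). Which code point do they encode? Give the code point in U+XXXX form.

Leading byte 0xEB = 11101011 matches 1110xxxx → 3-byte sequence.
Byte 1: 0xEB = 11101011, payload 1011 (4 bits).
Byte 2: 0x8F = 10001111 (10xxxxxx ✓), payload 001111.
Byte 3: 0xAA = 10101010 (10xxxxxx ✓), payload 101010.
Concatenate: 1011001111101010 = 0xB3EA (16 bits → U+B3EA).

U+B3EA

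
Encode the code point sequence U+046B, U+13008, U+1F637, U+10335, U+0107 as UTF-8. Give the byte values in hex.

U+046B: 2-byte form → D1 AB.
U+13008: 4-byte form → F0 93 80 88.
U+1F637: 4-byte form → F0 9F 98 B7.
U+10335: 4-byte form → F0 90 8C B5.
U+0107: 2-byte form → C4 87.
Concatenated (16 bytes): D1 AB F0 93 80 88 F0 9F 98 B7 F0 90 8C B5 C4 87.

D1 AB F0 93 80 88 F0 9F 98 B7 F0 90 8C B5 C4 87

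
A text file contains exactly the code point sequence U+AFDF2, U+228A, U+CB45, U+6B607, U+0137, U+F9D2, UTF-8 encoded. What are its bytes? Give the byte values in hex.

F2 AF B7 B2 E2 8A 8A EC AD 85 F1 AB 98 87 C4 B7 EF A7 92

U+AFDF2: 4-byte form → F2 AF B7 B2.
U+228A: 3-byte form → E2 8A 8A.
U+CB45: 3-byte form → EC AD 85.
U+6B607: 4-byte form → F1 AB 98 87.
U+0137: 2-byte form → C4 B7.
U+F9D2: 3-byte form → EF A7 92.
Concatenated (19 bytes): F2 AF B7 B2 E2 8A 8A EC AD 85 F1 AB 98 87 C4 B7 EF A7 92.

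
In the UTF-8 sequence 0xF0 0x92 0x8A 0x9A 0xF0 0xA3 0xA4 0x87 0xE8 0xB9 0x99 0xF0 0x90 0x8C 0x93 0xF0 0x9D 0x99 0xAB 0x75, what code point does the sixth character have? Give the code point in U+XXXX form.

U+0075

Offset 0: leading byte 0xF0 = 11110000 → 4-byte char #1 = F0 92 8A 9A.
Offset 4: leading byte 0xF0 = 11110000 → 4-byte char #2 = F0 A3 A4 87.
Offset 8: leading byte 0xE8 = 11101000 → 3-byte char #3 = E8 B9 99.
Offset 11: leading byte 0xF0 = 11110000 → 4-byte char #4 = F0 90 8C 93.
Offset 15: leading byte 0xF0 = 11110000 → 4-byte char #5 = F0 9D 99 AB.
Offset 19: leading byte 0x75 = 01110101 → 1-byte char #6 = 75.
Leading byte 0x75 = 01110101 matches 0xxxxxxx → 1-byte sequence.
Byte 1: 0x75 = 01110101, payload 1110101 (7 bits).
Concatenate: 1110101 = 0x75 (7 bits → U+0075).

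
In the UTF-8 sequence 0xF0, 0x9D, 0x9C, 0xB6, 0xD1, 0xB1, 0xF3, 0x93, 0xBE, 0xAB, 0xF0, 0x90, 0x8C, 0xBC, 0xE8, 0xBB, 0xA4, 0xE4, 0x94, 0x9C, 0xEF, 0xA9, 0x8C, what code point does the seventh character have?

U+FA4C

Offset 0: leading byte 0xF0 = 11110000 → 4-byte char #1 = F0 9D 9C B6.
Offset 4: leading byte 0xD1 = 11010001 → 2-byte char #2 = D1 B1.
Offset 6: leading byte 0xF3 = 11110011 → 4-byte char #3 = F3 93 BE AB.
Offset 10: leading byte 0xF0 = 11110000 → 4-byte char #4 = F0 90 8C BC.
Offset 14: leading byte 0xE8 = 11101000 → 3-byte char #5 = E8 BB A4.
Offset 17: leading byte 0xE4 = 11100100 → 3-byte char #6 = E4 94 9C.
Offset 20: leading byte 0xEF = 11101111 → 3-byte char #7 = EF A9 8C.
Leading byte 0xEF = 11101111 matches 1110xxxx → 3-byte sequence.
Byte 1: 0xEF = 11101111, payload 1111 (4 bits).
Byte 2: 0xA9 = 10101001 (10xxxxxx ✓), payload 101001.
Byte 3: 0x8C = 10001100 (10xxxxxx ✓), payload 001100.
Concatenate: 1111101001001100 = 0xFA4C (16 bits → U+FA4C).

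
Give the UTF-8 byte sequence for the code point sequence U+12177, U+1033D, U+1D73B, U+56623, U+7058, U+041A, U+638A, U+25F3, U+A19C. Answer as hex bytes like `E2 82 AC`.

U+12177: 4-byte form → F0 92 85 B7.
U+1033D: 4-byte form → F0 90 8C BD.
U+1D73B: 4-byte form → F0 9D 9C BB.
U+56623: 4-byte form → F1 96 98 A3.
U+7058: 3-byte form → E7 81 98.
U+041A: 2-byte form → D0 9A.
U+638A: 3-byte form → E6 8E 8A.
U+25F3: 3-byte form → E2 97 B3.
U+A19C: 3-byte form → EA 86 9C.
Concatenated (30 bytes): F0 92 85 B7 F0 90 8C BD F0 9D 9C BB F1 96 98 A3 E7 81 98 D0 9A E6 8E 8A E2 97 B3 EA 86 9C.

F0 92 85 B7 F0 90 8C BD F0 9D 9C BB F1 96 98 A3 E7 81 98 D0 9A E6 8E 8A E2 97 B3 EA 86 9C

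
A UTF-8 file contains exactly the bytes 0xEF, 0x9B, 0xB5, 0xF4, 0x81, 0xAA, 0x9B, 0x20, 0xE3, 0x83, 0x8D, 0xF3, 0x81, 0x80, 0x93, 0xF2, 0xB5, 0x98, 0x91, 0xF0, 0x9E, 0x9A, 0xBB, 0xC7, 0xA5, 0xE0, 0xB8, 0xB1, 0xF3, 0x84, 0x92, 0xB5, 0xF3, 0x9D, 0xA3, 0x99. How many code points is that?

Byte at offset 0: 0xEF = 11101111 → 3-byte char (#1). Advance 3.
Byte at offset 3: 0xF4 = 11110100 → 4-byte char (#2). Advance 4.
Byte at offset 7: 0x20 = 00100000 → 1-byte char (#3). Advance 1.
Byte at offset 8: 0xE3 = 11100011 → 3-byte char (#4). Advance 3.
Byte at offset 11: 0xF3 = 11110011 → 4-byte char (#5). Advance 4.
Byte at offset 15: 0xF2 = 11110010 → 4-byte char (#6). Advance 4.
Byte at offset 19: 0xF0 = 11110000 → 4-byte char (#7). Advance 4.
Byte at offset 23: 0xC7 = 11000111 → 2-byte char (#8). Advance 2.
Byte at offset 25: 0xE0 = 11100000 → 3-byte char (#9). Advance 3.
Byte at offset 28: 0xF3 = 11110011 → 4-byte char (#10). Advance 4.
Byte at offset 32: 0xF3 = 11110011 → 4-byte char (#11). Advance 4.
Reached end at offset 36 after 11 code points.

11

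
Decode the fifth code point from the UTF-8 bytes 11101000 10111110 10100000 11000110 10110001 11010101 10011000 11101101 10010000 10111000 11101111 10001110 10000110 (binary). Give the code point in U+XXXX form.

U+F386

Offset 0: leading byte 0xE8 = 11101000 → 3-byte char #1 = E8 BE A0.
Offset 3: leading byte 0xC6 = 11000110 → 2-byte char #2 = C6 B1.
Offset 5: leading byte 0xD5 = 11010101 → 2-byte char #3 = D5 98.
Offset 7: leading byte 0xED = 11101101 → 3-byte char #4 = ED 90 B8.
Offset 10: leading byte 0xEF = 11101111 → 3-byte char #5 = EF 8E 86.
Leading byte 0xEF = 11101111 matches 1110xxxx → 3-byte sequence.
Byte 1: 0xEF = 11101111, payload 1111 (4 bits).
Byte 2: 0x8E = 10001110 (10xxxxxx ✓), payload 001110.
Byte 3: 0x86 = 10000110 (10xxxxxx ✓), payload 000110.
Concatenate: 1111001110000110 = 0xF386 (16 bits → U+F386).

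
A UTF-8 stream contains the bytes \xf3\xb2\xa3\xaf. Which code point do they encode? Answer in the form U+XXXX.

Leading byte 0xF3 = 11110011 matches 11110xxx → 4-byte sequence.
Byte 1: 0xF3 = 11110011, payload 011 (3 bits).
Byte 2: 0xB2 = 10110010 (10xxxxxx ✓), payload 110010.
Byte 3: 0xA3 = 10100011 (10xxxxxx ✓), payload 100011.
Byte 4: 0xAF = 10101111 (10xxxxxx ✓), payload 101111.
Concatenate: 011110010100011101111 = 0xF28EF (21 bits → U+F28EF).

U+F28EF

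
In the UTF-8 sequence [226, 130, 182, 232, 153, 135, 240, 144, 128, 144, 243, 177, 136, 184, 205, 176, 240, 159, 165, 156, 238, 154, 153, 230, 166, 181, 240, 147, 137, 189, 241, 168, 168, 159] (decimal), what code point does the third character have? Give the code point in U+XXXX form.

Offset 0: leading byte 0xE2 = 11100010 → 3-byte char #1 = E2 82 B6.
Offset 3: leading byte 0xE8 = 11101000 → 3-byte char #2 = E8 99 87.
Offset 6: leading byte 0xF0 = 11110000 → 4-byte char #3 = F0 90 80 90.
Leading byte 0xF0 = 11110000 matches 11110xxx → 4-byte sequence.
Byte 1: 0xF0 = 11110000, payload 000 (3 bits).
Byte 2: 0x90 = 10010000 (10xxxxxx ✓), payload 010000.
Byte 3: 0x80 = 10000000 (10xxxxxx ✓), payload 000000.
Byte 4: 0x90 = 10010000 (10xxxxxx ✓), payload 010000.
Concatenate: 000010000000000010000 = 0x10010 (21 bits → U+10010).

U+10010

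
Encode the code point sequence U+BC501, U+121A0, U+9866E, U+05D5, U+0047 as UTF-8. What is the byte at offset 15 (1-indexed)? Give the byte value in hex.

0x47

1-indexed offset 15 is 0-indexed offset 14.
U+BC501 → 4-byte form F2 BC 94 81 at offsets 0–3.
U+121A0 → 4-byte form F0 92 86 A0 at offsets 4–7.
U+9866E → 4-byte form F2 98 99 AE at offsets 8–11.
U+05D5 → 2-byte form D7 95 at offsets 12–13.
U+0047 → 1-byte form 47 at offsets 14–14.
Offset 14 falls in char 5's range; it's byte 1 of 47 = 0x47.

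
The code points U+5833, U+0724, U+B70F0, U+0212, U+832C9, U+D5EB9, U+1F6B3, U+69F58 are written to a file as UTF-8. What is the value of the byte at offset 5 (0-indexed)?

0xF2

U+5833 → 3-byte form E5 A0 B3 at offsets 0–2.
U+0724 → 2-byte form DC A4 at offsets 3–4.
U+B70F0 → 4-byte form F2 B7 83 B0 at offsets 5–8.
Offset 5 falls in char 3's range; it's byte 1 of F2 B7 83 B0 = 0xF2.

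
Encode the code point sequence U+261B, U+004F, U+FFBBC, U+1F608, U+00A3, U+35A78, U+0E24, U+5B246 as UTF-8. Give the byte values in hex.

E2 98 9B 4F F3 BF AE BC F0 9F 98 88 C2 A3 F0 B5 A9 B8 E0 B8 A4 F1 9B 89 86

U+261B: 3-byte form → E2 98 9B.
U+004F: 1-byte form → 4F.
U+FFBBC: 4-byte form → F3 BF AE BC.
U+1F608: 4-byte form → F0 9F 98 88.
U+00A3: 2-byte form → C2 A3.
U+35A78: 4-byte form → F0 B5 A9 B8.
U+0E24: 3-byte form → E0 B8 A4.
U+5B246: 4-byte form → F1 9B 89 86.
Concatenated (25 bytes): E2 98 9B 4F F3 BF AE BC F0 9F 98 88 C2 A3 F0 B5 A9 B8 E0 B8 A4 F1 9B 89 86.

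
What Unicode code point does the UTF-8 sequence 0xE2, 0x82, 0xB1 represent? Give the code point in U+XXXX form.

U+20B1

Leading byte 0xE2 = 11100010 matches 1110xxxx → 3-byte sequence.
Byte 1: 0xE2 = 11100010, payload 0010 (4 bits).
Byte 2: 0x82 = 10000010 (10xxxxxx ✓), payload 000010.
Byte 3: 0xB1 = 10110001 (10xxxxxx ✓), payload 110001.
Concatenate: 0010000010110001 = 0x20B1 (16 bits → U+20B1).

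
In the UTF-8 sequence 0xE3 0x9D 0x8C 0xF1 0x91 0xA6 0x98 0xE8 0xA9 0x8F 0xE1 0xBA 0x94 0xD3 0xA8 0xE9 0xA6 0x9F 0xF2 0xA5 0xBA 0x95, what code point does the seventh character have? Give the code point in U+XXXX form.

U+A5E95

Offset 0: leading byte 0xE3 = 11100011 → 3-byte char #1 = E3 9D 8C.
Offset 3: leading byte 0xF1 = 11110001 → 4-byte char #2 = F1 91 A6 98.
Offset 7: leading byte 0xE8 = 11101000 → 3-byte char #3 = E8 A9 8F.
Offset 10: leading byte 0xE1 = 11100001 → 3-byte char #4 = E1 BA 94.
Offset 13: leading byte 0xD3 = 11010011 → 2-byte char #5 = D3 A8.
Offset 15: leading byte 0xE9 = 11101001 → 3-byte char #6 = E9 A6 9F.
Offset 18: leading byte 0xF2 = 11110010 → 4-byte char #7 = F2 A5 BA 95.
Leading byte 0xF2 = 11110010 matches 11110xxx → 4-byte sequence.
Byte 1: 0xF2 = 11110010, payload 010 (3 bits).
Byte 2: 0xA5 = 10100101 (10xxxxxx ✓), payload 100101.
Byte 3: 0xBA = 10111010 (10xxxxxx ✓), payload 111010.
Byte 4: 0x95 = 10010101 (10xxxxxx ✓), payload 010101.
Concatenate: 010100101111010010101 = 0xA5E95 (21 bits → U+A5E95).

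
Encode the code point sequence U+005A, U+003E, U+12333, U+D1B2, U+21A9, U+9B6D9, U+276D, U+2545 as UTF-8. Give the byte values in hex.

U+005A: 1-byte form → 5A.
U+003E: 1-byte form → 3E.
U+12333: 4-byte form → F0 92 8C B3.
U+D1B2: 3-byte form → ED 86 B2.
U+21A9: 3-byte form → E2 86 A9.
U+9B6D9: 4-byte form → F2 9B 9B 99.
U+276D: 3-byte form → E2 9D AD.
U+2545: 3-byte form → E2 95 85.
Concatenated (22 bytes): 5A 3E F0 92 8C B3 ED 86 B2 E2 86 A9 F2 9B 9B 99 E2 9D AD E2 95 85.

5A 3E F0 92 8C B3 ED 86 B2 E2 86 A9 F2 9B 9B 99 E2 9D AD E2 95 85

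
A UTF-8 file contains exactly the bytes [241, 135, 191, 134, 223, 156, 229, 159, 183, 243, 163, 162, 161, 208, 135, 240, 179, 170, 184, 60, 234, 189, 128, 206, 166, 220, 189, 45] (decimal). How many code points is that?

Byte at offset 0: 0xF1 = 11110001 → 4-byte char (#1). Advance 4.
Byte at offset 4: 0xDF = 11011111 → 2-byte char (#2). Advance 2.
Byte at offset 6: 0xE5 = 11100101 → 3-byte char (#3). Advance 3.
Byte at offset 9: 0xF3 = 11110011 → 4-byte char (#4). Advance 4.
Byte at offset 13: 0xD0 = 11010000 → 2-byte char (#5). Advance 2.
Byte at offset 15: 0xF0 = 11110000 → 4-byte char (#6). Advance 4.
Byte at offset 19: 0x3C = 00111100 → 1-byte char (#7). Advance 1.
Byte at offset 20: 0xEA = 11101010 → 3-byte char (#8). Advance 3.
Byte at offset 23: 0xCE = 11001110 → 2-byte char (#9). Advance 2.
Byte at offset 25: 0xDC = 11011100 → 2-byte char (#10). Advance 2.
Byte at offset 27: 0x2D = 00101101 → 1-byte char (#11). Advance 1.
Reached end at offset 28 after 11 code points.

11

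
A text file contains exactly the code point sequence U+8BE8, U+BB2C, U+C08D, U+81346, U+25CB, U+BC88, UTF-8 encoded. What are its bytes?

U+8BE8: 3-byte form → E8 AF A8.
U+BB2C: 3-byte form → EB AC AC.
U+C08D: 3-byte form → EC 82 8D.
U+81346: 4-byte form → F2 81 8D 86.
U+25CB: 3-byte form → E2 97 8B.
U+BC88: 3-byte form → EB B2 88.
Concatenated (19 bytes): E8 AF A8 EB AC AC EC 82 8D F2 81 8D 86 E2 97 8B EB B2 88.

E8 AF A8 EB AC AC EC 82 8D F2 81 8D 86 E2 97 8B EB B2 88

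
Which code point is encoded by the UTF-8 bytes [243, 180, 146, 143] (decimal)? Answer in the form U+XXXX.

U+F448F

Leading byte 0xF3 = 11110011 matches 11110xxx → 4-byte sequence.
Byte 1: 0xF3 = 11110011, payload 011 (3 bits).
Byte 2: 0xB4 = 10110100 (10xxxxxx ✓), payload 110100.
Byte 3: 0x92 = 10010010 (10xxxxxx ✓), payload 010010.
Byte 4: 0x8F = 10001111 (10xxxxxx ✓), payload 001111.
Concatenate: 011110100010010001111 = 0xF448F (21 bits → U+F448F).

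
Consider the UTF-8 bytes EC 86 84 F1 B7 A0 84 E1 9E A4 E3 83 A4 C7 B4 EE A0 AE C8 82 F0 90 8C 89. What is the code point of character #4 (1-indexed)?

U+30E4

Offset 0: leading byte 0xEC = 11101100 → 3-byte char #1 = EC 86 84.
Offset 3: leading byte 0xF1 = 11110001 → 4-byte char #2 = F1 B7 A0 84.
Offset 7: leading byte 0xE1 = 11100001 → 3-byte char #3 = E1 9E A4.
Offset 10: leading byte 0xE3 = 11100011 → 3-byte char #4 = E3 83 A4.
Leading byte 0xE3 = 11100011 matches 1110xxxx → 3-byte sequence.
Byte 1: 0xE3 = 11100011, payload 0011 (4 bits).
Byte 2: 0x83 = 10000011 (10xxxxxx ✓), payload 000011.
Byte 3: 0xA4 = 10100100 (10xxxxxx ✓), payload 100100.
Concatenate: 0011000011100100 = 0x30E4 (16 bits → U+30E4).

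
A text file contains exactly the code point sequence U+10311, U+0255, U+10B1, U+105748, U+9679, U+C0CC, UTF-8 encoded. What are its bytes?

F0 90 8C 91 C9 95 E1 82 B1 F4 85 9D 88 E9 99 B9 EC 83 8C

U+10311: 4-byte form → F0 90 8C 91.
U+0255: 2-byte form → C9 95.
U+10B1: 3-byte form → E1 82 B1.
U+105748: 4-byte form → F4 85 9D 88.
U+9679: 3-byte form → E9 99 B9.
U+C0CC: 3-byte form → EC 83 8C.
Concatenated (19 bytes): F0 90 8C 91 C9 95 E1 82 B1 F4 85 9D 88 E9 99 B9 EC 83 8C.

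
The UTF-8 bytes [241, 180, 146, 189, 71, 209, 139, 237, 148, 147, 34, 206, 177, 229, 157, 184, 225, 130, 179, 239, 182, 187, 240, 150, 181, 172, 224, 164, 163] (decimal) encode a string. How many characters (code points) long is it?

Byte at offset 0: 0xF1 = 11110001 → 4-byte char (#1). Advance 4.
Byte at offset 4: 0x47 = 01000111 → 1-byte char (#2). Advance 1.
Byte at offset 5: 0xD1 = 11010001 → 2-byte char (#3). Advance 2.
Byte at offset 7: 0xED = 11101101 → 3-byte char (#4). Advance 3.
Byte at offset 10: 0x22 = 00100010 → 1-byte char (#5). Advance 1.
Byte at offset 11: 0xCE = 11001110 → 2-byte char (#6). Advance 2.
Byte at offset 13: 0xE5 = 11100101 → 3-byte char (#7). Advance 3.
Byte at offset 16: 0xE1 = 11100001 → 3-byte char (#8). Advance 3.
Byte at offset 19: 0xEF = 11101111 → 3-byte char (#9). Advance 3.
Byte at offset 22: 0xF0 = 11110000 → 4-byte char (#10). Advance 4.
Byte at offset 26: 0xE0 = 11100000 → 3-byte char (#11). Advance 3.
Reached end at offset 29 after 11 code points.

11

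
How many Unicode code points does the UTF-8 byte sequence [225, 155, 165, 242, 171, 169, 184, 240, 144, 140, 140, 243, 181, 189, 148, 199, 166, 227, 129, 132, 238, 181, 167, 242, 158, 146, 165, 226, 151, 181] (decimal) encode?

Byte at offset 0: 0xE1 = 11100001 → 3-byte char (#1). Advance 3.
Byte at offset 3: 0xF2 = 11110010 → 4-byte char (#2). Advance 4.
Byte at offset 7: 0xF0 = 11110000 → 4-byte char (#3). Advance 4.
Byte at offset 11: 0xF3 = 11110011 → 4-byte char (#4). Advance 4.
Byte at offset 15: 0xC7 = 11000111 → 2-byte char (#5). Advance 2.
Byte at offset 17: 0xE3 = 11100011 → 3-byte char (#6). Advance 3.
Byte at offset 20: 0xEE = 11101110 → 3-byte char (#7). Advance 3.
Byte at offset 23: 0xF2 = 11110010 → 4-byte char (#8). Advance 4.
Byte at offset 27: 0xE2 = 11100010 → 3-byte char (#9). Advance 3.
Reached end at offset 30 after 9 code points.

9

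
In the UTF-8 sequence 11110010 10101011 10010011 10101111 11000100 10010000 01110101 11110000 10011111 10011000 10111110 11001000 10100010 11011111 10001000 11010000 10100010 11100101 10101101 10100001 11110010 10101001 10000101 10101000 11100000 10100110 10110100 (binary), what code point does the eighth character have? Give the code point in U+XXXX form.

Offset 0: leading byte 0xF2 = 11110010 → 4-byte char #1 = F2 AB 93 AF.
Offset 4: leading byte 0xC4 = 11000100 → 2-byte char #2 = C4 90.
Offset 6: leading byte 0x75 = 01110101 → 1-byte char #3 = 75.
Offset 7: leading byte 0xF0 = 11110000 → 4-byte char #4 = F0 9F 98 BE.
Offset 11: leading byte 0xC8 = 11001000 → 2-byte char #5 = C8 A2.
Offset 13: leading byte 0xDF = 11011111 → 2-byte char #6 = DF 88.
Offset 15: leading byte 0xD0 = 11010000 → 2-byte char #7 = D0 A2.
Offset 17: leading byte 0xE5 = 11100101 → 3-byte char #8 = E5 AD A1.
Leading byte 0xE5 = 11100101 matches 1110xxxx → 3-byte sequence.
Byte 1: 0xE5 = 11100101, payload 0101 (4 bits).
Byte 2: 0xAD = 10101101 (10xxxxxx ✓), payload 101101.
Byte 3: 0xA1 = 10100001 (10xxxxxx ✓), payload 100001.
Concatenate: 0101101101100001 = 0x5B61 (16 bits → U+5B61).

U+5B61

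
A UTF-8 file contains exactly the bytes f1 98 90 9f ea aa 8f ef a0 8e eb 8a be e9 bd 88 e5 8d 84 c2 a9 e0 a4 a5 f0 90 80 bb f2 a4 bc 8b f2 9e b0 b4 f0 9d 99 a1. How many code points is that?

12

Byte at offset 0: 0xF1 = 11110001 → 4-byte char (#1). Advance 4.
Byte at offset 4: 0xEA = 11101010 → 3-byte char (#2). Advance 3.
Byte at offset 7: 0xEF = 11101111 → 3-byte char (#3). Advance 3.
Byte at offset 10: 0xEB = 11101011 → 3-byte char (#4). Advance 3.
Byte at offset 13: 0xE9 = 11101001 → 3-byte char (#5). Advance 3.
Byte at offset 16: 0xE5 = 11100101 → 3-byte char (#6). Advance 3.
Byte at offset 19: 0xC2 = 11000010 → 2-byte char (#7). Advance 2.
Byte at offset 21: 0xE0 = 11100000 → 3-byte char (#8). Advance 3.
Byte at offset 24: 0xF0 = 11110000 → 4-byte char (#9). Advance 4.
Byte at offset 28: 0xF2 = 11110010 → 4-byte char (#10). Advance 4.
Byte at offset 32: 0xF2 = 11110010 → 4-byte char (#11). Advance 4.
Byte at offset 36: 0xF0 = 11110000 → 4-byte char (#12). Advance 4.
Reached end at offset 40 after 12 code points.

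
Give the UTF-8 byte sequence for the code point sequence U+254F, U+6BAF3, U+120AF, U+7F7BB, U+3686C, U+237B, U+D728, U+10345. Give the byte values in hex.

E2 95 8F F1 AB AB B3 F0 92 82 AF F1 BF 9E BB F0 B6 A1 AC E2 8D BB ED 9C A8 F0 90 8D 85

U+254F: 3-byte form → E2 95 8F.
U+6BAF3: 4-byte form → F1 AB AB B3.
U+120AF: 4-byte form → F0 92 82 AF.
U+7F7BB: 4-byte form → F1 BF 9E BB.
U+3686C: 4-byte form → F0 B6 A1 AC.
U+237B: 3-byte form → E2 8D BB.
U+D728: 3-byte form → ED 9C A8.
U+10345: 4-byte form → F0 90 8D 85.
Concatenated (29 bytes): E2 95 8F F1 AB AB B3 F0 92 82 AF F1 BF 9E BB F0 B6 A1 AC E2 8D BB ED 9C A8 F0 90 8D 85.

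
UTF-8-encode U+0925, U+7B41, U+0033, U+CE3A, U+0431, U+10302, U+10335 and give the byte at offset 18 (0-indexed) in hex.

U+0925 → 3-byte form E0 A4 A5 at offsets 0–2.
U+7B41 → 3-byte form E7 AD 81 at offsets 3–5.
U+0033 → 1-byte form 33 at offsets 6–6.
U+CE3A → 3-byte form EC B8 BA at offsets 7–9.
U+0431 → 2-byte form D0 B1 at offsets 10–11.
U+10302 → 4-byte form F0 90 8C 82 at offsets 12–15.
U+10335 → 4-byte form F0 90 8C B5 at offsets 16–19.
Offset 18 falls in char 7's range; it's byte 3 of F0 90 8C B5 = 0x8C.

0x8C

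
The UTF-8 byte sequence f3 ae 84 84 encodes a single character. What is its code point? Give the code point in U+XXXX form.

U+EE104

Leading byte 0xF3 = 11110011 matches 11110xxx → 4-byte sequence.
Byte 1: 0xF3 = 11110011, payload 011 (3 bits).
Byte 2: 0xAE = 10101110 (10xxxxxx ✓), payload 101110.
Byte 3: 0x84 = 10000100 (10xxxxxx ✓), payload 000100.
Byte 4: 0x84 = 10000100 (10xxxxxx ✓), payload 000100.
Concatenate: 011101110000100000100 = 0xEE104 (21 bits → U+EE104).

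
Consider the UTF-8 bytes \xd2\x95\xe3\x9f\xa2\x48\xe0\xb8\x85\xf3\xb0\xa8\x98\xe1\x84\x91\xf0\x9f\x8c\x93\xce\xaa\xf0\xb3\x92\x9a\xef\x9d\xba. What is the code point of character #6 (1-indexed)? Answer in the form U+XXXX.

Offset 0: leading byte 0xD2 = 11010010 → 2-byte char #1 = D2 95.
Offset 2: leading byte 0xE3 = 11100011 → 3-byte char #2 = E3 9F A2.
Offset 5: leading byte 0x48 = 01001000 → 1-byte char #3 = 48.
Offset 6: leading byte 0xE0 = 11100000 → 3-byte char #4 = E0 B8 85.
Offset 9: leading byte 0xF3 = 11110011 → 4-byte char #5 = F3 B0 A8 98.
Offset 13: leading byte 0xE1 = 11100001 → 3-byte char #6 = E1 84 91.
Leading byte 0xE1 = 11100001 matches 1110xxxx → 3-byte sequence.
Byte 1: 0xE1 = 11100001, payload 0001 (4 bits).
Byte 2: 0x84 = 10000100 (10xxxxxx ✓), payload 000100.
Byte 3: 0x91 = 10010001 (10xxxxxx ✓), payload 010001.
Concatenate: 0001000100010001 = 0x1111 (16 bits → U+1111).

U+1111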